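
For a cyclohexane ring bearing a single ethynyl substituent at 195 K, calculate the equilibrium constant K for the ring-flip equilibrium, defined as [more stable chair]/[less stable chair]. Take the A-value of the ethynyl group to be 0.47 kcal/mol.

K ≈ 3.36

One chair has the ethynyl group axial (E = 0.47 kcal/mol) and the other has it equatorial (E = 0).
ΔG = 0.47 kcal/mol between the two chairs.
K = exp(ΔG/RT) with R = 1.987×10⁻³ kcal mol⁻¹ K⁻¹ and T = 195 K gives K ≈ 3.36.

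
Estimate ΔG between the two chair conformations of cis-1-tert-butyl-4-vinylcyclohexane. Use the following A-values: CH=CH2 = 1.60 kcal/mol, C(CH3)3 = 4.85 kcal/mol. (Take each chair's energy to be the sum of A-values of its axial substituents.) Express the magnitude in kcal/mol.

C1 and C4 have opposite parity, so for the cis isomer the two substituents are one axial and one equatorial in each chair.
Chair I (vinyl axial, tert-butyl equatorial): E = 1.60 kcal/mol.
Chair II (vinyl equatorial, tert-butyl axial): E = 4.85 kcal/mol.
ΔE = 4.85 − 1.60 = 3.25 kcal/mol; chair I is more stable.

3.25 kcal/mol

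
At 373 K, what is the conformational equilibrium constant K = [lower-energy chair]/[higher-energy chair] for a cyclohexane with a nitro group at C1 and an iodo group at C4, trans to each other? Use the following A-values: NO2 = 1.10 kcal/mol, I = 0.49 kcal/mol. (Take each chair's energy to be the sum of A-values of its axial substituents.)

C1 and C4 have opposite parity, so for the trans isomer the two substituents are e,e in one chair and a,a in the other.
Chair I (nitro axial, iodo axial): E = 1.59 kcal/mol; chair II (nitro equatorial, iodo equatorial): E = 0.00 kcal/mol.
ΔG = 1.59 kcal/mol between the two chairs.
K = exp(ΔG/RT) with R = 1.987×10⁻³ kcal mol⁻¹ K⁻¹ and T = 373 K gives K ≈ 8.54.

K ≈ 8.54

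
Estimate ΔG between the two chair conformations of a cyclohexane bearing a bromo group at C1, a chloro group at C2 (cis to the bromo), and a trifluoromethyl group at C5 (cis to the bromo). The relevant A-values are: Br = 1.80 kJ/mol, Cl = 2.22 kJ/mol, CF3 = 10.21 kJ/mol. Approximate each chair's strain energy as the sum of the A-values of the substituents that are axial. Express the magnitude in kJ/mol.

Chair I (bromo axial, chloro equatorial, trifluoromethyl axial): E = 12.01 kJ/mol.
Chair II (bromo equatorial, chloro axial, trifluoromethyl equatorial): E = 2.22 kJ/mol.
ΔE = 12.01 − 2.22 = 9.79 kJ/mol; chair II is more stable.

9.79 kJ/mol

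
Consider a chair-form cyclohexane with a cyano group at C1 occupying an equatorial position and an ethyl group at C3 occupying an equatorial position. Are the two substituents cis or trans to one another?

cis

C1 and C3 have the same parity, so their axial bonds point in the same direction.
With same-parity carbons, two substituents on the same face are both axial or both equatorial; opposite faces give one of each.
Here the groups are equatorial/equatorial → same face → cis.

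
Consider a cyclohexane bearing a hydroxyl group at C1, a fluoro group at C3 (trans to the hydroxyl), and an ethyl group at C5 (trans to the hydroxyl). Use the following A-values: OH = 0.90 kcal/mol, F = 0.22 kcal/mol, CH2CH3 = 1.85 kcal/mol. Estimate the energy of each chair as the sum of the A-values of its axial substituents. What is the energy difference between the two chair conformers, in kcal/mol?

1.17 kcal/mol

Chair I (hydroxyl axial, fluoro equatorial, ethyl equatorial): E = 0.90 kcal/mol.
Chair II (hydroxyl equatorial, fluoro axial, ethyl axial): E = 2.07 kcal/mol.
ΔE = 2.07 − 0.90 = 1.17 kcal/mol; chair I is more stable.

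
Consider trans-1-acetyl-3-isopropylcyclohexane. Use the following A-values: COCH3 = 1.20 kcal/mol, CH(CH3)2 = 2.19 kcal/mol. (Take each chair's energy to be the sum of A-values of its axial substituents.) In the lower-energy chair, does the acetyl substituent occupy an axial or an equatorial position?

C1 and C3 have the same parity, so for the trans isomer the two substituents are one axial and one equatorial in each chair.
Chair I (acetyl axial, isopropyl equatorial): E = 1.20 kcal/mol.
Chair II (acetyl equatorial, isopropyl axial): E = 2.19 kcal/mol.
Chair I is the more stable (lower-energy) conformer, and in that chair the acetyl group is axial.

axial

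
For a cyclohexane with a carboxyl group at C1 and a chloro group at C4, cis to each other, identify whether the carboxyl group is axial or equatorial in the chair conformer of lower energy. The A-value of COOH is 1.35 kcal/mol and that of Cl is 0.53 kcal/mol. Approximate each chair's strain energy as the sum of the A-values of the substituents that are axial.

C1 and C4 have opposite parity, so for the cis isomer the two substituents are one axial and one equatorial in each chair.
Chair I (carboxyl axial, chloro equatorial): E = 1.35 kcal/mol.
Chair II (carboxyl equatorial, chloro axial): E = 0.53 kcal/mol.
Chair II is the more stable (lower-energy) conformer, and in that chair the carboxyl group is equatorial.

equatorial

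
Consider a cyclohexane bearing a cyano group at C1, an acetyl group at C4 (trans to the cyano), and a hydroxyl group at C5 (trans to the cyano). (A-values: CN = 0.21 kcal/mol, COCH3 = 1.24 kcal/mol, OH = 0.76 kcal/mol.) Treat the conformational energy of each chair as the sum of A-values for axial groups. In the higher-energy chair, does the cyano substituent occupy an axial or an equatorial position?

axial

Chair I (cyano axial, acetyl axial, hydroxyl equatorial): E = 1.45 kcal/mol.
Chair II (cyano equatorial, acetyl equatorial, hydroxyl axial): E = 0.76 kcal/mol.
Chair I is the less stable (higher-energy) conformer, and in that chair the cyano group is axial.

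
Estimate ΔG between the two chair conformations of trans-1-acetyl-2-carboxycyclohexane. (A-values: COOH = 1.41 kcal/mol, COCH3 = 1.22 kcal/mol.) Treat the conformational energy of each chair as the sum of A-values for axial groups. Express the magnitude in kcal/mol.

2.63 kcal/mol

C1 and C2 have opposite parity, so for the trans isomer the two substituents are e,e in one chair and a,a in the other.
Chair I (carboxyl axial, acetyl axial): E = 2.63 kcal/mol.
Chair II (carboxyl equatorial, acetyl equatorial): E = 0.00 kcal/mol.
ΔE = 2.63 − 0.00 = 2.63 kcal/mol; chair II is more stable.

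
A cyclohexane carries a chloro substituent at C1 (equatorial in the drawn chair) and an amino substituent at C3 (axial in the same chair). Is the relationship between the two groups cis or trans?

trans

C1 and C3 have the same parity, so their axial bonds point in the same direction.
With same-parity carbons, two substituents on the same face are both axial or both equatorial; opposite faces give one of each.
Here the groups are equatorial/axial → opposite face → trans.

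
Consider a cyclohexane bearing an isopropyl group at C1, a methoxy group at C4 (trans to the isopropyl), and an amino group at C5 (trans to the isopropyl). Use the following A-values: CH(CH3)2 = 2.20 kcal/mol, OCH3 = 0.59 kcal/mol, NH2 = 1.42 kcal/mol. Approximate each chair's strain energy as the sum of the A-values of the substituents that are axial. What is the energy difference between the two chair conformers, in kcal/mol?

Chair I (isopropyl axial, methoxy axial, amino equatorial): E = 2.79 kcal/mol.
Chair II (isopropyl equatorial, methoxy equatorial, amino axial): E = 1.42 kcal/mol.
ΔE = 2.79 − 1.42 = 1.37 kcal/mol; chair II is more stable.

1.37 kcal/mol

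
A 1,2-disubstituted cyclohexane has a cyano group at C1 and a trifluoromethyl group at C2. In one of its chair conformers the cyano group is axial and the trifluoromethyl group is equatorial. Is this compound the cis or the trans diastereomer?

C1 and C2 have opposite parity, so their axial bonds point in opposite directions.
With opposite-parity carbons, two substituents on the same face are one axial and one equatorial; opposite faces give both axial or both equatorial.
Here the groups are axial/equatorial → same face → cis.

cis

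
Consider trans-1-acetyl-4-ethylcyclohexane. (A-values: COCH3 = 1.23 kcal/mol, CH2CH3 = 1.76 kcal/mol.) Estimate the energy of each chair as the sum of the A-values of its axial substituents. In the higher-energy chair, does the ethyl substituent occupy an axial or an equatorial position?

axial

C1 and C4 have opposite parity, so for the trans isomer the two substituents are e,e in one chair and a,a in the other.
Chair I (acetyl axial, ethyl axial): E = 2.99 kcal/mol.
Chair II (acetyl equatorial, ethyl equatorial): E = 0.00 kcal/mol.
Chair I is the less stable (higher-energy) conformer, and in that chair the ethyl group is axial.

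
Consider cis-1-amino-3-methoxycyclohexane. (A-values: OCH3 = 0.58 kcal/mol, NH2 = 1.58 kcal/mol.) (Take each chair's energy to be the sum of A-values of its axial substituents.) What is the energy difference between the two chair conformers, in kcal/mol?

C1 and C3 have the same parity, so for the cis isomer the two substituents are e,e in one chair and a,a in the other.
Chair I (methoxy axial, amino axial): E = 2.16 kcal/mol.
Chair II (methoxy equatorial, amino equatorial): E = 0.00 kcal/mol.
ΔE = 2.16 − 0.00 = 2.16 kcal/mol; chair II is more stable.

2.16 kcal/mol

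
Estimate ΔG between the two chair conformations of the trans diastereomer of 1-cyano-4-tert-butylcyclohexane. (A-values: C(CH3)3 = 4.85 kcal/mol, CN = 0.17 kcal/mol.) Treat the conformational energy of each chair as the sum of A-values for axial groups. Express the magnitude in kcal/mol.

C1 and C4 have opposite parity, so for the trans isomer the two substituents are e,e in one chair and a,a in the other.
Chair I (tert-butyl axial, cyano axial): E = 5.02 kcal/mol.
Chair II (tert-butyl equatorial, cyano equatorial): E = 0.00 kcal/mol.
ΔE = 5.02 − 0.00 = 5.02 kcal/mol; chair II is more stable.

5.02 kcal/mol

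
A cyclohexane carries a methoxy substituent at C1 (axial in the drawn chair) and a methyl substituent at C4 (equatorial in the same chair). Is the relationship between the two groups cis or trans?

C1 and C4 have opposite parity, so their axial bonds point in opposite directions.
With opposite-parity carbons, two substituents on the same face are one axial and one equatorial; opposite faces give both axial or both equatorial.
Here the groups are axial/equatorial → same face → cis.

cis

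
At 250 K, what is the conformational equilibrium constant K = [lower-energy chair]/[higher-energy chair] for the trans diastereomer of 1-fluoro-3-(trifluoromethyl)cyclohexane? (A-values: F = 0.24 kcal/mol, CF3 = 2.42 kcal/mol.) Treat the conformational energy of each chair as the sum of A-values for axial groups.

K ≈ 80.5

C1 and C3 have the same parity, so for the trans isomer the two substituents are one axial and one equatorial in each chair.
Chair I (fluoro axial, trifluoromethyl equatorial): E = 0.24 kcal/mol; chair II (fluoro equatorial, trifluoromethyl axial): E = 2.42 kcal/mol.
ΔG = 2.18 kcal/mol between the two chairs.
K = exp(ΔG/RT) with R = 1.987×10⁻³ kcal mol⁻¹ K⁻¹ and T = 250 K gives K ≈ 80.5.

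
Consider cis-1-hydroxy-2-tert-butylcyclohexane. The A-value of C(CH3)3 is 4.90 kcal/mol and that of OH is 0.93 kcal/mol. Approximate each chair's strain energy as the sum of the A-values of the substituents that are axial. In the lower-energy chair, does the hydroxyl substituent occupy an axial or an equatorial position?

axial

C1 and C2 have opposite parity, so for the cis isomer the two substituents are one axial and one equatorial in each chair.
Chair I (tert-butyl axial, hydroxyl equatorial): E = 4.90 kcal/mol.
Chair II (tert-butyl equatorial, hydroxyl axial): E = 0.93 kcal/mol.
Chair II is the more stable (lower-energy) conformer, and in that chair the hydroxyl group is axial.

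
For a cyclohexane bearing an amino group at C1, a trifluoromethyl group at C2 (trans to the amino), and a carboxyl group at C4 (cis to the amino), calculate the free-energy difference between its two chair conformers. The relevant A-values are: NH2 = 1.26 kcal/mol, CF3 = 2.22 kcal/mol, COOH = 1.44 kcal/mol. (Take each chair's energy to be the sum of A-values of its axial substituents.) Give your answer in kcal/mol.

Chair I (amino axial, trifluoromethyl axial, carboxyl equatorial): E = 3.48 kcal/mol.
Chair II (amino equatorial, trifluoromethyl equatorial, carboxyl axial): E = 1.44 kcal/mol.
ΔE = 3.48 − 1.44 = 2.04 kcal/mol; chair II is more stable.

2.04 kcal/mol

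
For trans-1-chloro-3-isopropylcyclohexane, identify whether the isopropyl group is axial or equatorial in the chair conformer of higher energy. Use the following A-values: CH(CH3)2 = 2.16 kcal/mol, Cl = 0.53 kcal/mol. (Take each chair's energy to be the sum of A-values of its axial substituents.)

C1 and C3 have the same parity, so for the trans isomer the two substituents are one axial and one equatorial in each chair.
Chair I (isopropyl axial, chloro equatorial): E = 2.16 kcal/mol.
Chair II (isopropyl equatorial, chloro axial): E = 0.53 kcal/mol.
Chair I is the less stable (higher-energy) conformer, and in that chair the isopropyl group is axial.

axial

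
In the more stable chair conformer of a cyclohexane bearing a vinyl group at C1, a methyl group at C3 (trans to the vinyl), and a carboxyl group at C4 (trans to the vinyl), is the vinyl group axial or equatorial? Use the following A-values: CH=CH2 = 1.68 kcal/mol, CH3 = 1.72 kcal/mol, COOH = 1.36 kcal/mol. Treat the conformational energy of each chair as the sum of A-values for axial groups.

Chair I (vinyl axial, methyl equatorial, carboxyl axial): E = 3.04 kcal/mol.
Chair II (vinyl equatorial, methyl axial, carboxyl equatorial): E = 1.72 kcal/mol.
Chair II is the more stable (lower-energy) conformer, and in that chair the vinyl group is equatorial.

equatorial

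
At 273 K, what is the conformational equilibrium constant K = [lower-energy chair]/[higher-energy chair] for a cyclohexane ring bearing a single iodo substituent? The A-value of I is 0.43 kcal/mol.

K ≈ 2.21

One chair has the iodo group axial (E = 0.43 kcal/mol) and the other has it equatorial (E = 0).
ΔG = 0.43 kcal/mol between the two chairs.
K = exp(ΔG/RT) with R = 1.987×10⁻³ kcal mol⁻¹ K⁻¹ and T = 273 K gives K ≈ 2.21.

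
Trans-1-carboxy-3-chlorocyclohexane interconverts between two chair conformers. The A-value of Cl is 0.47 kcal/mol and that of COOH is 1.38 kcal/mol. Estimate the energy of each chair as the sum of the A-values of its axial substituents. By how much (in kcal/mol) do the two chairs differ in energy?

0.91 kcal/mol

C1 and C3 have the same parity, so for the trans isomer the two substituents are one axial and one equatorial in each chair.
Chair I (chloro axial, carboxyl equatorial): E = 0.47 kcal/mol.
Chair II (chloro equatorial, carboxyl axial): E = 1.38 kcal/mol.
ΔE = 1.38 − 0.47 = 0.91 kcal/mol; chair I is more stable.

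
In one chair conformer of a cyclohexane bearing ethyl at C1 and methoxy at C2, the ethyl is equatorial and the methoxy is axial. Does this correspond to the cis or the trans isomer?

cis

C1 and C2 have opposite parity, so their axial bonds point in opposite directions.
With opposite-parity carbons, two substituents on the same face are one axial and one equatorial; opposite faces give both axial or both equatorial.
Here the groups are equatorial/axial → same face → cis.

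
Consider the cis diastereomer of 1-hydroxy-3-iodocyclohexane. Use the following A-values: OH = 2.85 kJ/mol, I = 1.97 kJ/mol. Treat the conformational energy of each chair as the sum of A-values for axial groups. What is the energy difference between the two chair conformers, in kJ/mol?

C1 and C3 have the same parity, so for the cis isomer the two substituents are e,e in one chair and a,a in the other.
Chair I (hydroxyl axial, iodo axial): E = 4.82 kJ/mol.
Chair II (hydroxyl equatorial, iodo equatorial): E = 0.00 kJ/mol.
ΔE = 4.82 − 0.00 = 4.82 kJ/mol; chair II is more stable.

4.82 kJ/mol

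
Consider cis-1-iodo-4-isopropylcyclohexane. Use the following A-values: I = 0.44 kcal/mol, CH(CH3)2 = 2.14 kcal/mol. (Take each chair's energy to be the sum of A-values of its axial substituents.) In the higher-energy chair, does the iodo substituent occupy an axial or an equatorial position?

equatorial

C1 and C4 have opposite parity, so for the cis isomer the two substituents are one axial and one equatorial in each chair.
Chair I (iodo axial, isopropyl equatorial): E = 0.44 kcal/mol.
Chair II (iodo equatorial, isopropyl axial): E = 2.14 kcal/mol.
Chair II is the less stable (higher-energy) conformer, and in that chair the iodo group is equatorial.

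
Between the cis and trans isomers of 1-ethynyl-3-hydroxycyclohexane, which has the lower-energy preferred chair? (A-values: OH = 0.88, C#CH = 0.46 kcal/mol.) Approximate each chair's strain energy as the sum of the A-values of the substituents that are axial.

cis

At 1,3 positions (parity same): cis → (e,e or a,a); trans → (a,e or e,a).
Best chair for cis: E = 0.00 kcal/mol; best chair for trans: E = 0.46 kcal/mol.
The cis isomer is lower by 0.46 kcal/mol.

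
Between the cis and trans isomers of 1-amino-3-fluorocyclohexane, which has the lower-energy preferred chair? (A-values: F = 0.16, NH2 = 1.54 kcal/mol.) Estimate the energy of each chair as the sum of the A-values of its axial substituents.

cis

At 1,3 positions (parity same): cis → (e,e or a,a); trans → (a,e or e,a).
Best chair for cis: E = 0.00 kcal/mol; best chair for trans: E = 0.16 kcal/mol.
The cis isomer is lower by 0.16 kcal/mol.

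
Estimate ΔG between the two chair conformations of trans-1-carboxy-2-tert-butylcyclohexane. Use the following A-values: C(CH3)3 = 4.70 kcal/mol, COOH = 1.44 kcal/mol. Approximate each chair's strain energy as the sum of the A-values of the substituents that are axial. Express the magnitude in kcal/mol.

C1 and C2 have opposite parity, so for the trans isomer the two substituents are e,e in one chair and a,a in the other.
Chair I (tert-butyl axial, carboxyl axial): E = 6.14 kcal/mol.
Chair II (tert-butyl equatorial, carboxyl equatorial): E = 0.00 kcal/mol.
ΔE = 6.14 − 0.00 = 6.14 kcal/mol; chair II is more stable.

6.14 kcal/mol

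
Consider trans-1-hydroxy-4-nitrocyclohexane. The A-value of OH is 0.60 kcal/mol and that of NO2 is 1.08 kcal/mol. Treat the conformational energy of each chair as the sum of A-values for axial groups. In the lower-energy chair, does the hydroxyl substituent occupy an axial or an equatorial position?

C1 and C4 have opposite parity, so for the trans isomer the two substituents are e,e in one chair and a,a in the other.
Chair I (hydroxyl axial, nitro axial): E = 1.68 kcal/mol.
Chair II (hydroxyl equatorial, nitro equatorial): E = 0.00 kcal/mol.
Chair II is the more stable (lower-energy) conformer, and in that chair the hydroxyl group is equatorial.

equatorial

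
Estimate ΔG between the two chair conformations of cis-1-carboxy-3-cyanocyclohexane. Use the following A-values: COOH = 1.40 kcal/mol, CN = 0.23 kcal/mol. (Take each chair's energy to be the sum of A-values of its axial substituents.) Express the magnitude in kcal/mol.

C1 and C3 have the same parity, so for the cis isomer the two substituents are e,e in one chair and a,a in the other.
Chair I (carboxyl axial, cyano axial): E = 1.63 kcal/mol.
Chair II (carboxyl equatorial, cyano equatorial): E = 0.00 kcal/mol.
ΔE = 1.63 − 0.00 = 1.63 kcal/mol; chair II is more stable.

1.63 kcal/mol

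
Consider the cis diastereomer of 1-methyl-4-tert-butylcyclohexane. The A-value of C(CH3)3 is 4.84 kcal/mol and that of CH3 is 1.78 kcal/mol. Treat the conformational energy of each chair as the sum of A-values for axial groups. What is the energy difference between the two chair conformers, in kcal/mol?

C1 and C4 have opposite parity, so for the cis isomer the two substituents are one axial and one equatorial in each chair.
Chair I (tert-butyl axial, methyl equatorial): E = 4.84 kcal/mol.
Chair II (tert-butyl equatorial, methyl axial): E = 1.78 kcal/mol.
ΔE = 4.84 − 1.78 = 3.06 kcal/mol; chair II is more stable.

3.06 kcal/mol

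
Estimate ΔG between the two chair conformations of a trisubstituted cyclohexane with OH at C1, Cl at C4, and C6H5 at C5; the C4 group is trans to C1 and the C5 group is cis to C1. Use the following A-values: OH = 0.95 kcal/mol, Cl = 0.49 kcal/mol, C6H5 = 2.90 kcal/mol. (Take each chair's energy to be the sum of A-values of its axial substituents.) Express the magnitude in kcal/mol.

Chair I (hydroxyl axial, chloro axial, phenyl axial): E = 4.34 kcal/mol.
Chair II (hydroxyl equatorial, chloro equatorial, phenyl equatorial): E = 0.00 kcal/mol.
ΔE = 4.34 − 0.00 = 4.34 kcal/mol; chair II is more stable.

4.34 kcal/mol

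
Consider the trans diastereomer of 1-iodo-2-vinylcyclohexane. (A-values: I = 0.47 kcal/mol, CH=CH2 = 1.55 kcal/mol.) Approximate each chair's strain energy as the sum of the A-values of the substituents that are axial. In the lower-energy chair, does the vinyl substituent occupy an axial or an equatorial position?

equatorial

C1 and C2 have opposite parity, so for the trans isomer the two substituents are e,e in one chair and a,a in the other.
Chair I (iodo axial, vinyl axial): E = 2.02 kcal/mol.
Chair II (iodo equatorial, vinyl equatorial): E = 0.00 kcal/mol.
Chair II is the more stable (lower-energy) conformer, and in that chair the vinyl group is equatorial.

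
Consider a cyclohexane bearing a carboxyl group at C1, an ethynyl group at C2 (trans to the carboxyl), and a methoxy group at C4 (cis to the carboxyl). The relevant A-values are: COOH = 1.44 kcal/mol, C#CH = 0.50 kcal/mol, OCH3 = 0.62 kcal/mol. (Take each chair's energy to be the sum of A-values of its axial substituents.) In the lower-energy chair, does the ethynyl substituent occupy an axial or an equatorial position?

Chair I (carboxyl axial, ethynyl axial, methoxy equatorial): E = 1.94 kcal/mol.
Chair II (carboxyl equatorial, ethynyl equatorial, methoxy axial): E = 0.62 kcal/mol.
Chair II is the more stable (lower-energy) conformer, and in that chair the ethynyl group is equatorial.

equatorial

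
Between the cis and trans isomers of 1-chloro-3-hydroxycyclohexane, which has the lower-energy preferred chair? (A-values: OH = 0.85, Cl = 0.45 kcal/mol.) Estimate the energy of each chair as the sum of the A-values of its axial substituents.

At 1,3 positions (parity same): cis → (e,e or a,a); trans → (a,e or e,a).
Best chair for cis: E = 0.00 kcal/mol; best chair for trans: E = 0.45 kcal/mol.
The cis isomer is lower by 0.45 kcal/mol.

cis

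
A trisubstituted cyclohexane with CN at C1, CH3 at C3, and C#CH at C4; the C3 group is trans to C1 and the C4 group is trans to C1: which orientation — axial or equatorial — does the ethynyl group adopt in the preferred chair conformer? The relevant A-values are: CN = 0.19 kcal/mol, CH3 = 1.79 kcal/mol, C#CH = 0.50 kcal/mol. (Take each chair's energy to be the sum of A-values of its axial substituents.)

Chair I (cyano axial, methyl equatorial, ethynyl axial): E = 0.69 kcal/mol.
Chair II (cyano equatorial, methyl axial, ethynyl equatorial): E = 1.79 kcal/mol.
Chair I is the more stable (lower-energy) conformer, and in that chair the ethynyl group is axial.

axial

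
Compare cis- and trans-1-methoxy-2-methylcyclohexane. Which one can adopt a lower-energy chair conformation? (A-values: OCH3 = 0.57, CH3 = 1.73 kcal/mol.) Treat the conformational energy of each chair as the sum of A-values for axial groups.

At 1,2 positions (parity opposite): cis → (a,e or e,a); trans → (e,e or a,a).
Best chair for cis: E = 0.57 kcal/mol; best chair for trans: E = 0.00 kcal/mol.
The trans isomer is lower by 0.57 kcal/mol.

trans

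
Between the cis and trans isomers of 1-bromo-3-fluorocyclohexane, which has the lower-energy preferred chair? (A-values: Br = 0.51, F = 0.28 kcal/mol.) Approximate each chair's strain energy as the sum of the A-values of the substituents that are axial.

At 1,3 positions (parity same): cis → (e,e or a,a); trans → (a,e or e,a).
Best chair for cis: E = 0.00 kcal/mol; best chair for trans: E = 0.28 kcal/mol.
The cis isomer is lower by 0.28 kcal/mol.

cis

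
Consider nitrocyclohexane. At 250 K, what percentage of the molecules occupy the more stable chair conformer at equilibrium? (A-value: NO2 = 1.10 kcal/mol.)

One chair has the nitro group axial (E = 1.10 kcal/mol) and the other has it equatorial (E = 0).
ΔG = 1.10 kcal/mol between the two chairs.
K = exp(ΔG/RT) with R = 1.987×10⁻³ kcal mol⁻¹ K⁻¹ and T = 250 K gives K ≈ 9.16.
Fraction in the lower-energy chair = K/(K+1) = 90.2%.

90.2%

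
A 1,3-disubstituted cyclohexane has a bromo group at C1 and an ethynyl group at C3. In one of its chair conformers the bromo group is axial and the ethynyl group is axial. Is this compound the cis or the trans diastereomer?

cis

C1 and C3 have the same parity, so their axial bonds point in the same direction.
With same-parity carbons, two substituents on the same face are both axial or both equatorial; opposite faces give one of each.
Here the groups are axial/axial → same face → cis.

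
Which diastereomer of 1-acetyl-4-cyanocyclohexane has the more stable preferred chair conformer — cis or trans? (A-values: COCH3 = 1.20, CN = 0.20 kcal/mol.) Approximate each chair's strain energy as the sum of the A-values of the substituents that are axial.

trans

At 1,4 positions (parity opposite): cis → (a,e or e,a); trans → (e,e or a,a).
Best chair for cis: E = 0.20 kcal/mol; best chair for trans: E = 0.00 kcal/mol.
The trans isomer is lower by 0.20 kcal/mol.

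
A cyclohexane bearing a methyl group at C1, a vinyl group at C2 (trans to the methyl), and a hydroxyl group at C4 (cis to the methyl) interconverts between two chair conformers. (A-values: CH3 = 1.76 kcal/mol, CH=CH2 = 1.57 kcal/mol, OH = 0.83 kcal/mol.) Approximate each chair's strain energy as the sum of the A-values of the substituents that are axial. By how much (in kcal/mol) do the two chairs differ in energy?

2.50 kcal/mol

Chair I (methyl axial, vinyl axial, hydroxyl equatorial): E = 3.33 kcal/mol.
Chair II (methyl equatorial, vinyl equatorial, hydroxyl axial): E = 0.83 kcal/mol.
ΔE = 3.33 − 0.83 = 2.50 kcal/mol; chair II is more stable.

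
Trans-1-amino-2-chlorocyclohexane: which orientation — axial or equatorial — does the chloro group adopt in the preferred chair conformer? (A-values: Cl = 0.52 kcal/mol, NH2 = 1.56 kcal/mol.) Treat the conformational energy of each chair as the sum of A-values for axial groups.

C1 and C2 have opposite parity, so for the trans isomer the two substituents are e,e in one chair and a,a in the other.
Chair I (chloro axial, amino axial): E = 2.08 kcal/mol.
Chair II (chloro equatorial, amino equatorial): E = 0.00 kcal/mol.
Chair II is the more stable (lower-energy) conformer, and in that chair the chloro group is equatorial.

equatorial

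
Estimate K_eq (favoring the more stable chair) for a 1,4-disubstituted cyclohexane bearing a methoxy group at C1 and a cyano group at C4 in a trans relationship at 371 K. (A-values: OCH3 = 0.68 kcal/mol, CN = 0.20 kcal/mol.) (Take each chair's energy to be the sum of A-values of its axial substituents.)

K ≈ 3.30

C1 and C4 have opposite parity, so for the trans isomer the two substituents are e,e in one chair and a,a in the other.
Chair I (methoxy axial, cyano axial): E = 0.88 kcal/mol; chair II (methoxy equatorial, cyano equatorial): E = 0.00 kcal/mol.
ΔG = 0.88 kcal/mol between the two chairs.
K = exp(ΔG/RT) with R = 1.987×10⁻³ kcal mol⁻¹ K⁻¹ and T = 371 K gives K ≈ 3.3.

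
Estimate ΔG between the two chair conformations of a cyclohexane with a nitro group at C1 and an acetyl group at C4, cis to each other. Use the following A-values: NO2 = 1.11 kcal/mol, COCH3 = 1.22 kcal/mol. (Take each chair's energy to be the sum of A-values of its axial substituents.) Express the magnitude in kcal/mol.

C1 and C4 have opposite parity, so for the cis isomer the two substituents are one axial and one equatorial in each chair.
Chair I (nitro axial, acetyl equatorial): E = 1.11 kcal/mol.
Chair II (nitro equatorial, acetyl axial): E = 1.22 kcal/mol.
ΔE = 1.22 − 1.11 = 0.11 kcal/mol; chair I is more stable.

0.11 kcal/mol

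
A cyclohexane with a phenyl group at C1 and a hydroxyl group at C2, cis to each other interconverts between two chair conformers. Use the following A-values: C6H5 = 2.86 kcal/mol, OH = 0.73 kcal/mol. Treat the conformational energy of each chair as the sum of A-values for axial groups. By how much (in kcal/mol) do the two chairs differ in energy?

C1 and C2 have opposite parity, so for the cis isomer the two substituents are one axial and one equatorial in each chair.
Chair I (phenyl axial, hydroxyl equatorial): E = 2.86 kcal/mol.
Chair II (phenyl equatorial, hydroxyl axial): E = 0.73 kcal/mol.
ΔE = 2.86 − 0.73 = 2.13 kcal/mol; chair II is more stable.

2.13 kcal/mol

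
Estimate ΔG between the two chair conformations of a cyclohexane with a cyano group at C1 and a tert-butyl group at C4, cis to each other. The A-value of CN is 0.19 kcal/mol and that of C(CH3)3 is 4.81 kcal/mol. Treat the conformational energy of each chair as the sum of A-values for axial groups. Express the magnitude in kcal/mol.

C1 and C4 have opposite parity, so for the cis isomer the two substituents are one axial and one equatorial in each chair.
Chair I (cyano axial, tert-butyl equatorial): E = 0.19 kcal/mol.
Chair II (cyano equatorial, tert-butyl axial): E = 4.81 kcal/mol.
ΔE = 4.81 − 0.19 = 4.62 kcal/mol; chair I is more stable.

4.62 kcal/mol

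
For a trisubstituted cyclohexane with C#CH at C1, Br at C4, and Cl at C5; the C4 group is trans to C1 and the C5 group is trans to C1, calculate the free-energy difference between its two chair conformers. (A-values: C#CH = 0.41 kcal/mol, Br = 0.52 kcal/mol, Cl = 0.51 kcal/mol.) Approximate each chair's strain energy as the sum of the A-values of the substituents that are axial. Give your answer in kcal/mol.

Chair I (ethynyl axial, bromo axial, chloro equatorial): E = 0.93 kcal/mol.
Chair II (ethynyl equatorial, bromo equatorial, chloro axial): E = 0.51 kcal/mol.
ΔE = 0.93 − 0.51 = 0.42 kcal/mol; chair II is more stable.

0.42 kcal/mol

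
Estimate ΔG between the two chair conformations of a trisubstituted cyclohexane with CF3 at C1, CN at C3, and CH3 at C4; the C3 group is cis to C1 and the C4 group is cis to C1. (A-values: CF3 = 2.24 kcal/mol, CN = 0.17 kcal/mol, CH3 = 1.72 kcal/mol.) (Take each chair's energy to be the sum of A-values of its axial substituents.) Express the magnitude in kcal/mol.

Chair I (trifluoromethyl axial, cyano axial, methyl equatorial): E = 2.41 kcal/mol.
Chair II (trifluoromethyl equatorial, cyano equatorial, methyl axial): E = 1.72 kcal/mol.
ΔE = 2.41 − 1.72 = 0.69 kcal/mol; chair II is more stable.

0.69 kcal/mol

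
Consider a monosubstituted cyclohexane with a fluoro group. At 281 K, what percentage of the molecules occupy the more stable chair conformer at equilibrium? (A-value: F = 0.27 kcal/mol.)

61.9%

One chair has the fluoro group axial (E = 0.27 kcal/mol) and the other has it equatorial (E = 0).
ΔG = 0.27 kcal/mol between the two chairs.
K = exp(ΔG/RT) with R = 1.987×10⁻³ kcal mol⁻¹ K⁻¹ and T = 281 K gives K ≈ 1.62.
Fraction in the lower-energy chair = K/(K+1) = 61.9%.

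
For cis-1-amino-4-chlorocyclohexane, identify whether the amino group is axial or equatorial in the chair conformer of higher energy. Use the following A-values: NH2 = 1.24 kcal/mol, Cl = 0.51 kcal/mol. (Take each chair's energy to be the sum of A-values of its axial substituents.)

C1 and C4 have opposite parity, so for the cis isomer the two substituents are one axial and one equatorial in each chair.
Chair I (amino axial, chloro equatorial): E = 1.24 kcal/mol.
Chair II (amino equatorial, chloro axial): E = 0.51 kcal/mol.
Chair I is the less stable (higher-energy) conformer, and in that chair the amino group is axial.

axial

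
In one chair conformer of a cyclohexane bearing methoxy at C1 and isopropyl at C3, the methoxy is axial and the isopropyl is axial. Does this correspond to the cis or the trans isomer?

cis

C1 and C3 have the same parity, so their axial bonds point in the same direction.
With same-parity carbons, two substituents on the same face are both axial or both equatorial; opposite faces give one of each.
Here the groups are axial/axial → same face → cis.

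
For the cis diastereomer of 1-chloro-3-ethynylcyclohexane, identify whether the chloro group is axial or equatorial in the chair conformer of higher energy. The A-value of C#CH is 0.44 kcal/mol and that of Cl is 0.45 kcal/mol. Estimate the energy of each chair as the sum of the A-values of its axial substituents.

C1 and C3 have the same parity, so for the cis isomer the two substituents are e,e in one chair and a,a in the other.
Chair I (ethynyl axial, chloro axial): E = 0.89 kcal/mol.
Chair II (ethynyl equatorial, chloro equatorial): E = 0.00 kcal/mol.
Chair I is the less stable (higher-energy) conformer, and in that chair the chloro group is axial.

axial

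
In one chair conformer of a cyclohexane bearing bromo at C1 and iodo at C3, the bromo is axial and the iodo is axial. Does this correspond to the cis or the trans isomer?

C1 and C3 have the same parity, so their axial bonds point in the same direction.
With same-parity carbons, two substituents on the same face are both axial or both equatorial; opposite faces give one of each.
Here the groups are axial/axial → same face → cis.

cis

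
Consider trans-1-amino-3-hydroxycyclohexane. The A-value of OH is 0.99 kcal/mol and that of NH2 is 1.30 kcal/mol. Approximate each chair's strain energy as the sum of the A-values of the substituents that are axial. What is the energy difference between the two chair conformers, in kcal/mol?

C1 and C3 have the same parity, so for the trans isomer the two substituents are one axial and one equatorial in each chair.
Chair I (hydroxyl axial, amino equatorial): E = 0.99 kcal/mol.
Chair II (hydroxyl equatorial, amino axial): E = 1.30 kcal/mol.
ΔE = 1.30 − 0.99 = 0.31 kcal/mol; chair I is more stable.

0.31 kcal/mol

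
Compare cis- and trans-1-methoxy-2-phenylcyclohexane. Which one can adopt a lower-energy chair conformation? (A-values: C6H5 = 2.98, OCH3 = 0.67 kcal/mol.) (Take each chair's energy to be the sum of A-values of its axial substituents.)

trans

At 1,2 positions (parity opposite): cis → (a,e or e,a); trans → (e,e or a,a).
Best chair for cis: E = 0.67 kcal/mol; best chair for trans: E = 0.00 kcal/mol.
The trans isomer is lower by 0.67 kcal/mol.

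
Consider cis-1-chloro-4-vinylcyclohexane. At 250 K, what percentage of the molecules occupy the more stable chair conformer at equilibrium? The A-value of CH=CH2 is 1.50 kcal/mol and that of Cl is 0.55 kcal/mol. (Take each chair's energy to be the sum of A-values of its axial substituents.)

C1 and C4 have opposite parity, so for the cis isomer the two substituents are one axial and one equatorial in each chair.
Chair I (vinyl axial, chloro equatorial): E = 1.50 kcal/mol; chair II (vinyl equatorial, chloro axial): E = 0.55 kcal/mol.
ΔG = 0.95 kcal/mol between the two chairs.
K = exp(ΔG/RT) with R = 1.987×10⁻³ kcal mol⁻¹ K⁻¹ and T = 250 K gives K ≈ 6.77.
Fraction in the lower-energy chair = K/(K+1) = 87.1%.

87.1%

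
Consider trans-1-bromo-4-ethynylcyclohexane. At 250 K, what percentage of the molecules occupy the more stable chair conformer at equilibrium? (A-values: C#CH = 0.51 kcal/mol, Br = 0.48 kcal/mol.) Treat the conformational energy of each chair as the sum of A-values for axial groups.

C1 and C4 have opposite parity, so for the trans isomer the two substituents are e,e in one chair and a,a in the other.
Chair I (ethynyl axial, bromo axial): E = 0.99 kcal/mol; chair II (ethynyl equatorial, bromo equatorial): E = 0.00 kcal/mol.
ΔG = 0.99 kcal/mol between the two chairs.
K = exp(ΔG/RT) with R = 1.987×10⁻³ kcal mol⁻¹ K⁻¹ and T = 250 K gives K ≈ 7.34.
Fraction in the lower-energy chair = K/(K+1) = 88.0%.

88.0%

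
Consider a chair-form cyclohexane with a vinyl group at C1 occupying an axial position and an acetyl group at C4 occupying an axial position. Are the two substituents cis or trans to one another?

C1 and C4 have opposite parity, so their axial bonds point in opposite directions.
With opposite-parity carbons, two substituents on the same face are one axial and one equatorial; opposite faces give both axial or both equatorial.
Here the groups are axial/axial → opposite face → trans.

trans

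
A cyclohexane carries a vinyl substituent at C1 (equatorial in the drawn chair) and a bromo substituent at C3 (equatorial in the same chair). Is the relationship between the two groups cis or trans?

C1 and C3 have the same parity, so their axial bonds point in the same direction.
With same-parity carbons, two substituents on the same face are both axial or both equatorial; opposite faces give one of each.
Here the groups are equatorial/equatorial → same face → cis.

cis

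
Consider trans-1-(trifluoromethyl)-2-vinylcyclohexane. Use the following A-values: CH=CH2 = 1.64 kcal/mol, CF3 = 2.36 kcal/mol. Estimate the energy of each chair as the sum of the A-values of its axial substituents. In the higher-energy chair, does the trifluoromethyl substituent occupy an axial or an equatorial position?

C1 and C2 have opposite parity, so for the trans isomer the two substituents are e,e in one chair and a,a in the other.
Chair I (vinyl axial, trifluoromethyl axial): E = 4.00 kcal/mol.
Chair II (vinyl equatorial, trifluoromethyl equatorial): E = 0.00 kcal/mol.
Chair I is the less stable (higher-energy) conformer, and in that chair the trifluoromethyl group is axial.

axial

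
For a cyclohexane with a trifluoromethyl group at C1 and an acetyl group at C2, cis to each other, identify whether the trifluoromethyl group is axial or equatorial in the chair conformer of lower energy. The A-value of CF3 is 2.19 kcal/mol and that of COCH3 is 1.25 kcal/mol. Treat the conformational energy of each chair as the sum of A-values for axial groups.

equatorial

C1 and C2 have opposite parity, so for the cis isomer the two substituents are one axial and one equatorial in each chair.
Chair I (trifluoromethyl axial, acetyl equatorial): E = 2.19 kcal/mol.
Chair II (trifluoromethyl equatorial, acetyl axial): E = 1.25 kcal/mol.
Chair II is the more stable (lower-energy) conformer, and in that chair the trifluoromethyl group is equatorial.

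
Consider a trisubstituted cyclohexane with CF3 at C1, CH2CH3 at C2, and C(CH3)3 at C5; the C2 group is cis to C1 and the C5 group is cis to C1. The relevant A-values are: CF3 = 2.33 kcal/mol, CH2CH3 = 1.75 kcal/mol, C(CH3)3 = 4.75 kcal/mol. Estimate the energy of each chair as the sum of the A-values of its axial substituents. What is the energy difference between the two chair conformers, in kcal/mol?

5.33 kcal/mol

Chair I (trifluoromethyl axial, ethyl equatorial, tert-butyl axial): E = 7.08 kcal/mol.
Chair II (trifluoromethyl equatorial, ethyl axial, tert-butyl equatorial): E = 1.75 kcal/mol.
ΔE = 7.08 − 1.75 = 5.33 kcal/mol; chair II is more stable.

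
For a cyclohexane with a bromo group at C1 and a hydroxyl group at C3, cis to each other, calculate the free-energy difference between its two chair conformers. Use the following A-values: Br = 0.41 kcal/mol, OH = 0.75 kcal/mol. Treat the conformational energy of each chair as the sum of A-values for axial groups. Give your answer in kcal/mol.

1.16 kcal/mol

C1 and C3 have the same parity, so for the cis isomer the two substituents are e,e in one chair and a,a in the other.
Chair I (bromo axial, hydroxyl axial): E = 1.16 kcal/mol.
Chair II (bromo equatorial, hydroxyl equatorial): E = 0.00 kcal/mol.
ΔE = 1.16 − 0.00 = 1.16 kcal/mol; chair II is more stable.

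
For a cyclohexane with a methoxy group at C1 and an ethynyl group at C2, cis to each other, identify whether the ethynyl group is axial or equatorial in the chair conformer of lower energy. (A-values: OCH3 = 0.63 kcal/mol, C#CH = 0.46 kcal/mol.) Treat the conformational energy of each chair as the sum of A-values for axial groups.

axial

C1 and C2 have opposite parity, so for the cis isomer the two substituents are one axial and one equatorial in each chair.
Chair I (methoxy axial, ethynyl equatorial): E = 0.63 kcal/mol.
Chair II (methoxy equatorial, ethynyl axial): E = 0.46 kcal/mol.
Chair II is the more stable (lower-energy) conformer, and in that chair the ethynyl group is axial.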